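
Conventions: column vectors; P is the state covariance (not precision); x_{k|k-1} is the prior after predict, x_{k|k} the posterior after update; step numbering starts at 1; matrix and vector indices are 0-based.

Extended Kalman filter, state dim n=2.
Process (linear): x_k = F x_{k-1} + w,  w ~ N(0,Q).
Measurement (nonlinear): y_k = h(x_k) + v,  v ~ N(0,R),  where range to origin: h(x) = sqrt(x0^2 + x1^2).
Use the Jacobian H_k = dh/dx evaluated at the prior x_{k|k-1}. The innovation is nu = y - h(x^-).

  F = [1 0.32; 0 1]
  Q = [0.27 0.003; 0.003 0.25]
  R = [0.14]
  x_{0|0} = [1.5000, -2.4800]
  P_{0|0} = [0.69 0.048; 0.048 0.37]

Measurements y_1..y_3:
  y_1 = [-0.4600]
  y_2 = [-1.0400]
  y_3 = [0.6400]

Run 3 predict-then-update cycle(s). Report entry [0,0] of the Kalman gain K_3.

step 1: x^-=[0.7064, -2.4800]  P^-=[1.0286 0.1694; 0.1694 0.6200]  H_jac=[0.2739 -0.9617]  S=[0.7014]  K=[0.1695; -0.7840]  nu=[-3.0386]  x^+=[0.1915, -0.0978]  P^+=[1.0085 0.2626; 0.2626 0.1889]
step 2: x^-=[0.1602, -0.0978]  P^-=[1.4659 0.3260; 0.3260 0.4389]  H_jac=[0.8535 -0.5211]  S=[1.0369]  K=[1.0427; 0.0478]  nu=[-1.2277]  x^+=[-1.1199, -0.1564]  P^+=[0.3386 0.2744; 0.2744 0.4365]
step 3: x^-=[-1.1699, -0.1564]  P^-=[0.8289 0.4171; 0.4171 0.6865]  H_jac=[-0.9912 -0.1325]  S=[1.0760]  K=[-0.8149; -0.4688]  nu=[-0.5403]  x^+=[-0.7296, 0.0969]  P^+=[0.1143 0.0060; 0.0060 0.4501]

K[0,0] = -0.8149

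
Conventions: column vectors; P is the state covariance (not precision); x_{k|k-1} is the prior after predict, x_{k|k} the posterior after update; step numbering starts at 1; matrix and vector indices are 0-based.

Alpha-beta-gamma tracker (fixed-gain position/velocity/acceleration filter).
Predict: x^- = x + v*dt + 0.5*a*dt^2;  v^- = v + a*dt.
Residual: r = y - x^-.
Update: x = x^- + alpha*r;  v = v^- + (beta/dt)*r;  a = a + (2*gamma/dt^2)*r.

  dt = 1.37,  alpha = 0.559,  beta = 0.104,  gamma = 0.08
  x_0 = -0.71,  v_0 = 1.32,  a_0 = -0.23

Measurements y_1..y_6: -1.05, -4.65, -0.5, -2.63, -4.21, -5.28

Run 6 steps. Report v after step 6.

step 1: x_pred=0.8826  r=-1.9326  x^+=-0.1977  v^+=0.8582  a^+=-0.3947
step 2: x_pred=0.6075  r=-5.2575  x^+=-2.3314  v^+=-0.0817  a^+=-0.8429
step 3: x_pred=-3.2344  r=2.7344  x^+=-1.7059  v^+=-1.0290  a^+=-0.6098
step 4: x_pred=-3.6879  r=1.0579  x^+=-3.0965  v^+=-1.7841  a^+=-0.5197
step 5: x_pred=-6.0284  r=1.8184  x^+=-5.0119  v^+=-2.3580  a^+=-0.3646
step 6: x_pred=-8.5846  r=3.3046  x^+=-6.7373  v^+=-2.6067  a^+=-0.0829

v_post = -2.6067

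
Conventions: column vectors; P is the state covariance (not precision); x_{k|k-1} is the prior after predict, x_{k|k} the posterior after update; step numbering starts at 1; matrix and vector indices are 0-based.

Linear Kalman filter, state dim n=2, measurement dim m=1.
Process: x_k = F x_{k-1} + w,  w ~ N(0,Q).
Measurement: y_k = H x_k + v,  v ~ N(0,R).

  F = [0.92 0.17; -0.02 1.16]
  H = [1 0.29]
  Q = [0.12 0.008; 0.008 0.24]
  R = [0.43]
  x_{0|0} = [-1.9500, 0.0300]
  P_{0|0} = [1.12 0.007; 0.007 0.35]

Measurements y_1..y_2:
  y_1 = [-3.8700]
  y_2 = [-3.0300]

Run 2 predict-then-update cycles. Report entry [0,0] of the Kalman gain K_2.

K[0,0] = 0.4196

step 1: x^-=[-1.7889, 0.0738]  P^-=[1.0803 0.0639; 0.0639 0.7111]  S=[1.6071]  K=[0.6837; 0.1680]  nu=[-2.1025]  x^+=[-3.2264, -0.2795]  P^+=[0.3290 -0.1208; -0.1208 0.6657]
step 2: x^-=[-3.0158, -0.2597]  P^-=[0.3799 0.0047; 0.0047 1.1415]  S=[0.9087]  K=[0.4196; 0.3695]  nu=[0.0611]  x^+=[-2.9902, -0.2371]  P^+=[0.2199 -0.1362; -0.1362 1.0174]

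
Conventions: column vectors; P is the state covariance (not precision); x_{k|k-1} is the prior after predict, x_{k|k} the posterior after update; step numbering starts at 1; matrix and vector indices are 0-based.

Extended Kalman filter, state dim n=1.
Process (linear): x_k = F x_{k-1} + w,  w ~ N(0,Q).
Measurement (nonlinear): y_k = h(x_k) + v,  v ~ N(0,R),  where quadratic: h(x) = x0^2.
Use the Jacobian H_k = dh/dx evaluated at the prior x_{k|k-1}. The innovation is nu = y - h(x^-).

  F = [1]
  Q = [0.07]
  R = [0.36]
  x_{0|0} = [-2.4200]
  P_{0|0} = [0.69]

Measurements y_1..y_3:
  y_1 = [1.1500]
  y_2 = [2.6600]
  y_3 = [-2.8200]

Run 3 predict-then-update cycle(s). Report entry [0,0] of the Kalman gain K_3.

K[0,0] = -0.2312

step 1: x^-=[-2.4200]  P^-=[0.7600]  H_jac=[-4.8400]  S=[18.1635]  K=[-0.2025]  nu=[-4.7064]  x^+=[-1.4669]  P^+=[0.0151]
step 2: x^-=[-1.4669]  P^-=[0.0851]  H_jac=[-2.9338]  S=[1.0921]  K=[-0.2285]  nu=[0.5083]  x^+=[-1.5830]  P^+=[0.0280]
step 3: x^-=[-1.5830]  P^-=[0.0980]  H_jac=[-3.1660]  S=[1.3427]  K=[-0.2312]  nu=[-5.3259]  x^+=[-0.3518]  P^+=[0.0263]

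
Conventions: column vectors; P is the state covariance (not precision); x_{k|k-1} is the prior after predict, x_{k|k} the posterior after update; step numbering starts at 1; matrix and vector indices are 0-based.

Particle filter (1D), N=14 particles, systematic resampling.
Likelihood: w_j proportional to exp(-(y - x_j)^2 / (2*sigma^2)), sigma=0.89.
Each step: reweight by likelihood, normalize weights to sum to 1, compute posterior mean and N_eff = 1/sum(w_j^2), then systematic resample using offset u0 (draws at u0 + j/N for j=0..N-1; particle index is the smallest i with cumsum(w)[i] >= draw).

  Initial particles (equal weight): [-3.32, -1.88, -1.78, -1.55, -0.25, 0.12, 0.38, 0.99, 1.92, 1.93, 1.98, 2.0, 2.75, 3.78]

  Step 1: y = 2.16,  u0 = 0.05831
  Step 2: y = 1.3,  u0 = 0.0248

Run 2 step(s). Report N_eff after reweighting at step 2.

N_eff = 12.1435

step 1: w=[0.0000, 0.0000, 0.0000, 0.0000, 0.0046, 0.0130, 0.0244, 0.0760, 0.1739, 0.1745, 0.1767, 0.1775, 0.1448, 0.0344]  mean=1.9888  Neff=6.5722  idx=[7, 8, 8, 8, 9, 9, 10, 10, 10, 11, 11, 12, 12, 13]
step 2: w=[0.1033, 0.0861, 0.0861, 0.0861, 0.0854, 0.0854, 0.0820, 0.0820, 0.0820, 0.0806, 0.0806, 0.0291, 0.0291, 0.0023]  mean=1.9058  Neff=12.1435  idx=[0, 0, 1, 2, 3, 4, 5, 5, 6, 7, 8, 9, 10, 11]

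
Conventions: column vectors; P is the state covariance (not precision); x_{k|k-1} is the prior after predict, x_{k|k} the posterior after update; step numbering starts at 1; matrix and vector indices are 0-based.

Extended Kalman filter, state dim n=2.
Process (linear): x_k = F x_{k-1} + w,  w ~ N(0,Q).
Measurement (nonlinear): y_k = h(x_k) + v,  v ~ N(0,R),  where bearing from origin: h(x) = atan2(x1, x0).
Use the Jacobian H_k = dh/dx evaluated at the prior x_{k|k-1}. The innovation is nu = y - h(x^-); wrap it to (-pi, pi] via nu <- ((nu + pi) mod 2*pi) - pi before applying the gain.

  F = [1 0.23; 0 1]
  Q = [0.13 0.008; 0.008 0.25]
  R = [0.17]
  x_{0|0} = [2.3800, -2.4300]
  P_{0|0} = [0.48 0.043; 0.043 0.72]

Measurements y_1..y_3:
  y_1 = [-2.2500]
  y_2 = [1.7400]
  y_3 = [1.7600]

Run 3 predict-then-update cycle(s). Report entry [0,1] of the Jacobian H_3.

step 1: x^-=[1.8211, -2.4300]  P^-=[0.6679 0.2166; 0.2166 0.9700]  H_jac=[0.2635 0.1975]  S=[0.2768]  K=[0.7905; 0.8984]  nu=[-1.3223]  x^+=[0.7758, -3.6180]  P^+=[0.4949 0.0201; 0.0201 0.7466]
step 2: x^-=[-0.0563, -3.6180]  P^-=[0.6736 0.1998; 0.1998 0.9966]  H_jac=[0.2763 -0.0043]  S=[0.2210]  K=[0.8385; 0.2304]  nu=[-2.9568]  x^+=[-2.5356, -4.2993]  P^+=[0.5183 0.1571; 0.1571 0.9849]
step 3: x^-=[-3.5244, -4.2993]  P^-=[0.7726 0.3916; 0.3916 1.2349]  H_jac=[0.1391 -0.1140]  S=[0.1886]  K=[0.3331; -0.4579]  nu=[-2.2657]  x^+=[-4.2792, -3.2619]  P^+=[0.7517 0.4204; 0.4204 1.1953]

H_jac[0,1] = -0.1140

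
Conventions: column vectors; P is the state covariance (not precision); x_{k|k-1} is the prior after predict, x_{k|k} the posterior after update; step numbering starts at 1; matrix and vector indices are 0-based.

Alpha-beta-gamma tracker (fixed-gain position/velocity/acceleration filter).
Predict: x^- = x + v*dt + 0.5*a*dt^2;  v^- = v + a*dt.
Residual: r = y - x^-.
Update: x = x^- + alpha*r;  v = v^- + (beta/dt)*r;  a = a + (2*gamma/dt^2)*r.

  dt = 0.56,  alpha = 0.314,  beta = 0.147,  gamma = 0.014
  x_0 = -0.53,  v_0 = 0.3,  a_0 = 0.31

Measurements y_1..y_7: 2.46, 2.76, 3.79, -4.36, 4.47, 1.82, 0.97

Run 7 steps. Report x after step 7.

step 1: x_pred=-0.3134  r=2.7734  x^+=0.5575  v^+=1.2016  a^+=0.5576
step 2: x_pred=1.3178  r=1.4422  x^+=1.7706  v^+=1.8925  a^+=0.6864
step 3: x_pred=2.9381  r=0.8519  x^+=3.2056  v^+=2.5005  a^+=0.7625
step 4: x_pred=4.7254  r=-9.0854  x^+=1.8726  v^+=0.5425  a^+=-0.0487
step 5: x_pred=2.1688  r=2.3012  x^+=2.8913  v^+=1.1193  a^+=0.1567
step 6: x_pred=3.5427  r=-1.7227  x^+=3.0018  v^+=0.7549  a^+=0.0029
step 7: x_pred=3.4250  r=-2.4550  x^+=2.6541  v^+=0.1121  a^+=-0.2163

x_post = 2.6541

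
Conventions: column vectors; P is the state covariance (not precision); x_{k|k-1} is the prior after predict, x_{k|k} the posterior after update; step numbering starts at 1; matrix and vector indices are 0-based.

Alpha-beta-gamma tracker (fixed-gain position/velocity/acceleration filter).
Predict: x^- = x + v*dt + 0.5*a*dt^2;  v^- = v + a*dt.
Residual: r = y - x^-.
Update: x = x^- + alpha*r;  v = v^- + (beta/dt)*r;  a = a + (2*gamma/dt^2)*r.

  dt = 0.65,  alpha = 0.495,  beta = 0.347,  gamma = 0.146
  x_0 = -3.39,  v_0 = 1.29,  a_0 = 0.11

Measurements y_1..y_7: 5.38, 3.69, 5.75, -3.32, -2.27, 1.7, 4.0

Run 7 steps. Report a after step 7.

a_post = 6.6163

step 1: x_pred=-2.5283  r=7.9083  x^+=1.3863  v^+=5.5833  a^+=5.5756
step 2: x_pred=6.1933  r=-2.5033  x^+=4.9542  v^+=7.8710  a^+=3.8455
step 3: x_pred=10.8827  r=-5.1327  x^+=8.3420  v^+=7.6305  a^+=0.2981
step 4: x_pred=13.3649  r=-16.6849  x^+=5.1059  v^+=-1.0828  a^+=-11.2332
step 5: x_pred=2.0290  r=-4.2990  x^+=-0.0990  v^+=-10.6794  a^+=-14.2043
step 6: x_pred=-10.0413  r=11.7413  x^+=-4.2293  v^+=-13.6442  a^+=-6.0896
step 7: x_pred=-14.3845  r=18.3845  x^+=-5.2842  v^+=-7.7880  a^+=6.6163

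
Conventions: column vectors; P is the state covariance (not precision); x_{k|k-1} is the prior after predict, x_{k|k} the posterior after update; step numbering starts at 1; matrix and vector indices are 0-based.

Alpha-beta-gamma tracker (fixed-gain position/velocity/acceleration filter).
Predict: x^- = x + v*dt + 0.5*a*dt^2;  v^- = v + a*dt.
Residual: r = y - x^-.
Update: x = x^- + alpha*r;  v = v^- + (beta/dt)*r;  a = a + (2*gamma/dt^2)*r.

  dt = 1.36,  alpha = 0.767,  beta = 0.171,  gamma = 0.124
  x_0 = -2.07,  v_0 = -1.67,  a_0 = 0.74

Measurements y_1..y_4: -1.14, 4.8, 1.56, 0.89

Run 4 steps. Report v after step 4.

v_post = 4.0909

step 1: x_pred=-3.6568  r=2.5168  x^+=-1.7264  v^+=-0.3471  a^+=1.0775
step 2: x_pred=-1.2021  r=6.0021  x^+=3.4015  v^+=1.8729  a^+=1.8822
step 3: x_pred=7.6893  r=-6.1293  x^+=2.9881  v^+=3.6621  a^+=1.0604
step 4: x_pred=8.9492  r=-8.0592  x^+=2.7678  v^+=4.0909  a^+=-0.0202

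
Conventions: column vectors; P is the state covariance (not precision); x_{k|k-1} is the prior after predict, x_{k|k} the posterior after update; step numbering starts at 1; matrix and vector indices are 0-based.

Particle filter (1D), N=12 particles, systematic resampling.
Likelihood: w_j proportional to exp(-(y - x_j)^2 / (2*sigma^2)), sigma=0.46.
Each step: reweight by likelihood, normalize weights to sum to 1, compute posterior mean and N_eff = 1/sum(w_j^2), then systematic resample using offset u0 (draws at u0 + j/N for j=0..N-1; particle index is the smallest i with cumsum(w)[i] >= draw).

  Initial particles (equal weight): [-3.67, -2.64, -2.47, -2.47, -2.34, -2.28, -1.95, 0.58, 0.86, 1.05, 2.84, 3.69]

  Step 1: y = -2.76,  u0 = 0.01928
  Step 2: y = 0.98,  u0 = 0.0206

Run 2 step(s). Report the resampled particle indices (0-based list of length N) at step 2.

resampled_idx = [4, 8, 8, 9, 10, 10, 10, 10, 11, 11, 11, 11]

step 1: w=[0.0337, 0.2302, 0.1952, 0.1952, 0.1570, 0.1382, 0.0505, 0.0000, 0.0000, 0.0000, 0.0000, 0.0000]  mean=-2.4766  Neff=5.6612  idx=[0, 1, 1, 2, 2, 2, 3, 3, 4, 4, 5, 5]
step 2: w=[0.0000, 0.0009, 0.0009, 0.0162, 0.0162, 0.0162, 0.0162, 0.0162, 0.1295, 0.1295, 0.3291, 0.3291]  mean=-2.3116  Neff=3.9765  idx=[4, 8, 8, 9, 10, 10, 10, 10, 11, 11, 11, 11]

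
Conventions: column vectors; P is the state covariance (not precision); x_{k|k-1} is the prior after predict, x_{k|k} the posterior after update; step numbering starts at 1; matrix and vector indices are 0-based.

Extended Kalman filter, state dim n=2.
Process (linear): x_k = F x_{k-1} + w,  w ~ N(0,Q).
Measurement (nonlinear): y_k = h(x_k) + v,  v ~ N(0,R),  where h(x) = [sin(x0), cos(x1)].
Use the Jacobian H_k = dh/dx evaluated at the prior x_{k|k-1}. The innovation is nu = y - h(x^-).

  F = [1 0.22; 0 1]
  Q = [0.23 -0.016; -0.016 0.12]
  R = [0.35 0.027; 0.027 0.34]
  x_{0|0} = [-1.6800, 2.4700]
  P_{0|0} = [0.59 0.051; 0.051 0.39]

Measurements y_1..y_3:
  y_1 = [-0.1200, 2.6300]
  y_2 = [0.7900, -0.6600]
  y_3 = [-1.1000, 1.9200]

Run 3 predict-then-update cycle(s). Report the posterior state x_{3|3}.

x_post = [-0.6186, 0.3116]

step 1: x^-=[-1.1366, 2.4700]  P^-=[0.8613 0.1208; 0.1208 0.5100]  H_jac=[0.4207 0.0000; 0.0000 -0.6222]  S=[0.5024 -0.0046; -0.0046 0.5375]  K=[0.7199 -0.1337; 0.0957 -0.5896]  nu=[0.7872, 3.4128]  x^+=[-1.0260, 0.5331]  P^+=[0.5904 0.0418; 0.0418 0.3180]
step 2: x^-=[-0.9087, 0.5331]  P^-=[0.8542 0.0958; 0.0958 0.4380]  H_jac=[0.6147 0.0000; 0.0000 -0.5082]  S=[0.6728 -0.0029; -0.0029 0.4531]  K=[0.7800 -0.1024; 0.0854 -0.4907]  nu=[1.5787, -1.5212]  x^+=[0.4785, 1.4143]  P^+=[0.4396 0.0271; 0.0271 0.3238]
step 3: x^-=[0.7896, 1.4143]  P^-=[0.6972 0.0823; 0.0823 0.4438]  H_jac=[0.7041 0.0000; 0.0000 -0.9878]  S=[0.6957 -0.0302; -0.0302 0.7730]  K=[0.7023 -0.0777; 0.0587 -0.5648]  nu=[-1.8101, 1.7642]  x^+=[-0.6186, 0.3116]  P^+=[0.3461 0.0075; 0.0075 0.1928]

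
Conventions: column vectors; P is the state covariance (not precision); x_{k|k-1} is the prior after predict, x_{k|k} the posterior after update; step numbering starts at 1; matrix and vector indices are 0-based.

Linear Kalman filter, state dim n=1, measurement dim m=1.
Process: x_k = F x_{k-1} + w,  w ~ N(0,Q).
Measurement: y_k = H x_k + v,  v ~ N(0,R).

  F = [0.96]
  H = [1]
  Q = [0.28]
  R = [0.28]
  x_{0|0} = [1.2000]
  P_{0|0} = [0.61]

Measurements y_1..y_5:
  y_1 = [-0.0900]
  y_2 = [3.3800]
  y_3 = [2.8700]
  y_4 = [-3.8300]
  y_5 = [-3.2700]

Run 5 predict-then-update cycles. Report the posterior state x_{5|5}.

x_post = [-2.5077]

step 1: x^-=[1.1520]  P^-=[0.8422]  S=[1.1222]  K=[0.7505]  nu=[-1.2420]  x^+=[0.2199]  P^+=[0.2101]
step 2: x^-=[0.2111]  P^-=[0.4737]  S=[0.7537]  K=[0.6285]  nu=[3.1689]  x^+=[2.2027]  P^+=[0.1760]
step 3: x^-=[2.1146]  P^-=[0.4422]  S=[0.7222]  K=[0.6123]  nu=[0.7554]  x^+=[2.5771]  P^+=[0.1714]
step 4: x^-=[2.4740]  P^-=[0.4380]  S=[0.7180]  K=[0.6100]  nu=[-6.3040]  x^+=[-1.3716]  P^+=[0.1708]
step 5: x^-=[-1.3167]  P^-=[0.4374]  S=[0.7174]  K=[0.6097]  nu=[-1.9533]  x^+=[-2.5077]  P^+=[0.1707]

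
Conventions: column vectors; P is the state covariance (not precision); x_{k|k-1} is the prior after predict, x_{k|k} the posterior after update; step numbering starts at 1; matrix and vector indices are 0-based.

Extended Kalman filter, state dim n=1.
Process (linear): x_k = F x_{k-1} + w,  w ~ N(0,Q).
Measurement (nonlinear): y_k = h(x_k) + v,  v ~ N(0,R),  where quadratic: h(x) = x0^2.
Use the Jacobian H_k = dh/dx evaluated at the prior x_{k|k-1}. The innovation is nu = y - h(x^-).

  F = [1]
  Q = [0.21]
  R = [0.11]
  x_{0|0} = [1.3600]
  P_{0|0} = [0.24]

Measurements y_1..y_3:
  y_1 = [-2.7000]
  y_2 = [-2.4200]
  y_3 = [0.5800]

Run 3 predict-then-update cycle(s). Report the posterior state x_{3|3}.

step 1: x^-=[1.3600]  P^-=[0.4500]  H_jac=[2.7200]  S=[3.4393]  K=[0.3559]  nu=[-4.5496]  x^+=[-0.2592]  P^+=[0.0144]
step 2: x^-=[-0.2592]  P^-=[0.2244]  H_jac=[-0.5183]  S=[0.1703]  K=[-0.6830]  nu=[-2.4872]  x^+=[1.4396]  P^+=[0.1450]
step 3: x^-=[1.4396]  P^-=[0.3550]  H_jac=[2.8792]  S=[3.0525]  K=[0.3348]  nu=[-1.4925]  x^+=[0.9399]  P^+=[0.0128]

x_post = [0.9399]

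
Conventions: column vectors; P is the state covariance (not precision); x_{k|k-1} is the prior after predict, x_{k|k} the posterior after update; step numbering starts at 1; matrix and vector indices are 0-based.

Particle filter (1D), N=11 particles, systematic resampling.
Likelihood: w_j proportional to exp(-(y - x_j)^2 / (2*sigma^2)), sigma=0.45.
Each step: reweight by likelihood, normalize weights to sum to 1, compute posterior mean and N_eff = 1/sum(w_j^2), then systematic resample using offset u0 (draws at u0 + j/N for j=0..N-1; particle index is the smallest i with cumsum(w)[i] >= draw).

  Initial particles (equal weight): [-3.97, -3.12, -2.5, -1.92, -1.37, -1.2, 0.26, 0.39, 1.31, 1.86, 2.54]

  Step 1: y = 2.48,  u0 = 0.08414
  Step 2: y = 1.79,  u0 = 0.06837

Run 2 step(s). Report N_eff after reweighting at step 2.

N_eff = 7.1779

step 1: w=[0.0000, 0.0000, 0.0000, 0.0000, 0.0000, 0.0000, 0.0000, 0.0000, 0.0241, 0.2741, 0.7018]  mean=2.3239  Neff=1.7599  idx=[9, 9, 9, 10, 10, 10, 10, 10, 10, 10, 10]
step 2: w=[0.1992, 0.1992, 0.1992, 0.0503, 0.0503, 0.0503, 0.0503, 0.0503, 0.0503, 0.0503, 0.0503]  mean=2.1336  Neff=7.1779  idx=[0, 0, 1, 1, 2, 2, 3, 5, 6, 8, 10]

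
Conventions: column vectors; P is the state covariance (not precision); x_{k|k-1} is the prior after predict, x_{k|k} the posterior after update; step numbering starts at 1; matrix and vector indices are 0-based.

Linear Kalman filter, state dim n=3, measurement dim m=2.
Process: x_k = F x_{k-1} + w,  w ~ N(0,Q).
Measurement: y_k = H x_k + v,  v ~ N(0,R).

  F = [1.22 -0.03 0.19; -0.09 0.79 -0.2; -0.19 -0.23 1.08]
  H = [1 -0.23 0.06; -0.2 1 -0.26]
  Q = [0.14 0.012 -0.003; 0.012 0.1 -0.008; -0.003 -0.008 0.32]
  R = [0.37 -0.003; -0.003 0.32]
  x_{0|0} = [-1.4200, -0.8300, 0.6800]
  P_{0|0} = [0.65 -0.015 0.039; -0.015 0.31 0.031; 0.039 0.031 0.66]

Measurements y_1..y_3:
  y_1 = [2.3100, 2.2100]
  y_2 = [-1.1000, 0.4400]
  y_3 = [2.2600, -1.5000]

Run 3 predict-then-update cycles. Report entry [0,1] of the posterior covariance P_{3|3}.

step 1: x^-=[-1.5783, -0.6639, 1.1951]  P^-=[1.1504 -0.1116 0.0356; -0.1116 0.3189 -0.1683; 0.0356 -0.1683 1.0970]  S=[1.6015 -0.4702; -0.4702 0.8949]  K=[0.7337 -0.0067; 0.0053 0.4329; -0.0752 -0.5542]  nu=[3.6639, 2.8690]  x^+=[1.0907, 0.5976, -0.6703]  P^+=[0.2836 0.0341 -0.0703; 0.0341 0.1532 0.0304; -0.0703 0.0304 0.8522]
step 2: x^-=[1.1854, 0.5080, -1.0686]  P^-=[0.5575 0.0009 0.0054; 0.0009 0.2150 -0.1880; 0.0054 -0.1880 1.3491]  S=[0.9492 -0.2081; -0.2081 0.7465]  K=[0.5907 0.0146; 0.0153 0.3576; -0.0234 -0.7297]  nu=[-2.1044, -0.1088]  x^+=[-0.0593, 0.4368, -0.9400]  P^+=[0.2298 0.0324 -0.0633; 0.0324 0.1217 0.0031; -0.0633 0.0031 0.9582]
step 3: x^-=[-0.2640, 0.5384, -1.1044]  P^-=[0.4849 -0.0042 0.0510; -0.0042 0.2083 -0.2308; 0.0510 -0.2308 1.4797]  S=[0.8857 -0.2169; -0.2169 0.7747]  K=[0.5539 0.0073; 0.0114 0.3506; 0.0214 -0.8017]  nu=[2.7141, -2.3784]  x^+=[1.2218, -0.2645, 0.8606]  P^+=[0.2150 0.0303 -0.0512; 0.0303 0.1147 -0.0137; -0.0512 -0.0137 0.9739]

P_post[0,1] = 0.0303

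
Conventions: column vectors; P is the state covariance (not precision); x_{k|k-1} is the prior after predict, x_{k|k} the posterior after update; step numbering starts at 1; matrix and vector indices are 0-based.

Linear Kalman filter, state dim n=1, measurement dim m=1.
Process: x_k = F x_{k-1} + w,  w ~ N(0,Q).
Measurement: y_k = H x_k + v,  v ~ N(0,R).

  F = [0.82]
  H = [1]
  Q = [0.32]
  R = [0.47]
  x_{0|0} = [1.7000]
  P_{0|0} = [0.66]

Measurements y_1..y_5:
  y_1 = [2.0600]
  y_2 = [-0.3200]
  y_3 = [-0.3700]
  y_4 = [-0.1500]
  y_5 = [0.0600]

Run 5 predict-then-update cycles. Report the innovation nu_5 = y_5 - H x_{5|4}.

innov = [0.1124]

step 1: x^-=[1.3940]  P^-=[0.7638]  S=[1.2338]  K=[0.6191]  nu=[0.6660]  x^+=[1.8063]  P^+=[0.2910]
step 2: x^-=[1.4812]  P^-=[0.5156]  S=[0.9856]  K=[0.5232]  nu=[-1.8012]  x^+=[0.5389]  P^+=[0.2459]
step 3: x^-=[0.4419]  P^-=[0.4853]  S=[0.9553]  K=[0.5080]  nu=[-0.8119]  x^+=[0.0294]  P^+=[0.2388]
step 4: x^-=[0.0241]  P^-=[0.4805]  S=[0.9505]  K=[0.5055]  nu=[-0.1741]  x^+=[-0.0639]  P^+=[0.2376]
step 5: x^-=[-0.0524]  P^-=[0.4798]  S=[0.9498]  K=[0.5051]  nu=[0.1124]  x^+=[0.0044]  P^+=[0.2374]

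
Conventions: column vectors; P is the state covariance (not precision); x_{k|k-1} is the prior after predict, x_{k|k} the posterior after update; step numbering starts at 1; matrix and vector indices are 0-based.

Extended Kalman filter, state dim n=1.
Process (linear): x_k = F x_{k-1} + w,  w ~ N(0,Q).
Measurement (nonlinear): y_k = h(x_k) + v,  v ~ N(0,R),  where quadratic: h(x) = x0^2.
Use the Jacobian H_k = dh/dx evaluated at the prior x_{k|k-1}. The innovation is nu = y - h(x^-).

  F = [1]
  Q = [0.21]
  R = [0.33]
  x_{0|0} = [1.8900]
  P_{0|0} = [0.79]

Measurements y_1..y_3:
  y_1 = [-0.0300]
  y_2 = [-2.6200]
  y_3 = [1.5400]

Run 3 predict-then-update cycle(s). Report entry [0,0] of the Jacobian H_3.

H_jac[0,0] = -0.7464

step 1: x^-=[1.8900]  P^-=[1.0000]  H_jac=[3.7800]  S=[14.6184]  K=[0.2586]  nu=[-3.6021]  x^+=[0.9586]  P^+=[0.0226]
step 2: x^-=[0.9586]  P^-=[0.2326]  H_jac=[1.9172]  S=[1.1848]  K=[0.3763]  nu=[-3.5389]  x^+=[-0.3732]  P^+=[0.0648]
step 3: x^-=[-0.3732]  P^-=[0.2748]  H_jac=[-0.7464]  S=[0.4831]  K=[-0.4246]  nu=[1.4007]  x^+=[-0.9679]  P^+=[0.1877]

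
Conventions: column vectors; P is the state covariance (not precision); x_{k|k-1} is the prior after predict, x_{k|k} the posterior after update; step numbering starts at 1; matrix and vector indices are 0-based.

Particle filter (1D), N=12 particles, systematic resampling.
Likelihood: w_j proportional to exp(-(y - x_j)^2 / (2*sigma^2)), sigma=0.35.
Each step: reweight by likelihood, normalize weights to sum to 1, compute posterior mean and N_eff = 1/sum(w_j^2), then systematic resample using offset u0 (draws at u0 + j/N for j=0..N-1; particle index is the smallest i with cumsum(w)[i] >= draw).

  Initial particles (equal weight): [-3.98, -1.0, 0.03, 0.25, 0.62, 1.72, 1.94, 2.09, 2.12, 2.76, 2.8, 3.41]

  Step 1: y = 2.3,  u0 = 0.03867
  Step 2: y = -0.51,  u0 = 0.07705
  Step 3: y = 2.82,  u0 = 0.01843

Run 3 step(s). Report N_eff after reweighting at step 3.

step 1: w=[0.0000, 0.0000, 0.0000, 0.0000, 0.0000, 0.0758, 0.1763, 0.2499, 0.2621, 0.1261, 0.1078, 0.0020]  mean=2.2070  Neff=5.1149  idx=[5, 6, 6, 7, 7, 7, 8, 8, 8, 9, 9, 10]
step 2: w=[0.9680, 0.0145, 0.0145, 0.0007, 0.0007, 0.0007, 0.0003, 0.0003, 0.0003, 0.0000, 0.0000, 0.0000]  mean=1.7275  Neff=1.0667  idx=[0, 0, 0, 0, 0, 0, 0, 0, 0, 0, 0, 2]
step 3: w=[0.0591, 0.0591, 0.0591, 0.0591, 0.0591, 0.0591, 0.0591, 0.0591, 0.0591, 0.0591, 0.0591, 0.3498]  mean=1.7970  Neff=6.2193  idx=[0, 1, 3, 4, 5, 7, 8, 10, 11, 11, 11, 11]

N_eff = 6.2193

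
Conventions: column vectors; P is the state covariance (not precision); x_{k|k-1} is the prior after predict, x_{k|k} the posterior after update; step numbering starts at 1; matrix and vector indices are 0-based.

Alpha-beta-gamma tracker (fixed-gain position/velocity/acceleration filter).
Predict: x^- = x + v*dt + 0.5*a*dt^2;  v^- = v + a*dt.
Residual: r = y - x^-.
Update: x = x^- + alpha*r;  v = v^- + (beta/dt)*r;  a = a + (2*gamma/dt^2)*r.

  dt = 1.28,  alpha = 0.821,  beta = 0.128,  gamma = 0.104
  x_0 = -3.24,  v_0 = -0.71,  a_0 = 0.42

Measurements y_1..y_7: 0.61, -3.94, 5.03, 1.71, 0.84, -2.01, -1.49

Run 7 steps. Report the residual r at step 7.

step 1: x_pred=-3.8047  r=4.4147  x^+=-0.1802  v^+=0.2691  a^+=0.9805
step 2: x_pred=0.9674  r=-4.9074  x^+=-3.0616  v^+=1.0333  a^+=0.3575
step 3: x_pred=-1.4461  r=6.4761  x^+=3.8708  v^+=2.1385  a^+=1.1796
step 4: x_pred=7.5744  r=-5.8644  x^+=2.7597  v^+=3.0620  a^+=0.4351
step 5: x_pred=7.0355  r=-6.1955  x^+=1.9490  v^+=2.9994  a^+=-0.3514
step 6: x_pred=5.5003  r=-7.5103  x^+=-0.6657  v^+=1.7985  a^+=-1.3049
step 7: x_pred=0.5675  r=-2.0575  x^+=-1.1217  v^+=-0.0775  a^+=-1.5661

resid = -2.0575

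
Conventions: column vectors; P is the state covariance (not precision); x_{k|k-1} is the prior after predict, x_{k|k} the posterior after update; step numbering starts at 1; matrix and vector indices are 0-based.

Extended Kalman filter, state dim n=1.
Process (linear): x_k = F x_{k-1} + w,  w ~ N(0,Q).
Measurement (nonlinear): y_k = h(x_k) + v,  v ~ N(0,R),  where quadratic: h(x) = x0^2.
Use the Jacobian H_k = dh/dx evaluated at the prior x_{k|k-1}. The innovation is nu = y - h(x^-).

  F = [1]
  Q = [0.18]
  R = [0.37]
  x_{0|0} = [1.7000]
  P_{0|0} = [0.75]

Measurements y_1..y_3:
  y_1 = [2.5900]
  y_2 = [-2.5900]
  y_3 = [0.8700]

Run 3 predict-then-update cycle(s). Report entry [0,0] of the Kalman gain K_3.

K[0,0] = 0.2390

step 1: x^-=[1.7000]  P^-=[0.9300]  H_jac=[3.4000]  S=[11.1208]  K=[0.2843]  nu=[-0.3000]  x^+=[1.6147]  P^+=[0.0309]
step 2: x^-=[1.6147]  P^-=[0.2109]  H_jac=[3.2294]  S=[2.5699]  K=[0.2651]  nu=[-5.1973]  x^+=[0.2370]  P^+=[0.0304]
step 3: x^-=[0.2370]  P^-=[0.2104]  H_jac=[0.4741]  S=[0.4173]  K=[0.2390]  nu=[0.8138]  x^+=[0.4316]  P^+=[0.1865]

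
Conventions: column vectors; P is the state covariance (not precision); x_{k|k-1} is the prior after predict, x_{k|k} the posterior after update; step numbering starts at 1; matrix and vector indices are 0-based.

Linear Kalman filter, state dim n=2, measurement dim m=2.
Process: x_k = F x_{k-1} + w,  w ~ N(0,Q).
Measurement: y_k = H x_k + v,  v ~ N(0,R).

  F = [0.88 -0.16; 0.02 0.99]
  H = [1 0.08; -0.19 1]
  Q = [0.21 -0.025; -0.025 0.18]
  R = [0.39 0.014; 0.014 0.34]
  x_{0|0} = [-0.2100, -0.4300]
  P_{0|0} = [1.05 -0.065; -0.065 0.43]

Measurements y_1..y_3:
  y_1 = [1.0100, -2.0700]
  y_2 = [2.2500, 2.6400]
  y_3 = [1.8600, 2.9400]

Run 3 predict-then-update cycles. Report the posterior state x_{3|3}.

step 1: x^-=[-0.1160, -0.4299]  P^-=[1.0524 -0.1311; -0.1311 0.5993]  S=[1.4253 -0.2671; -0.2671 1.0271]  K=[0.7050 -0.1390; 0.0584 0.6229]  nu=[1.1604, -1.6621]  x^+=[0.9330, -1.3975]  P^+=[0.2719 0.0143; 0.0143 0.2153]
step 2: x^-=[1.0447, -1.3649]  P^-=[0.4220 -0.0419; -0.0419 0.3917]  S=[0.8078 -0.0761; -0.0761 0.7629]  K=[0.5080 -0.1094; 0.0366 0.5276]  nu=[1.3145, 4.2033]  x^+=[1.2527, 0.9008]  P^+=[0.1960 0.0072; 0.0072 0.1812]
step 3: x^-=[0.9582, 0.9168]  P^-=[0.3644 -0.0440; -0.0440 0.3580]  S=[0.7496 -0.0700; -0.0700 0.7279]  K=[0.4711 -0.1103; 0.0267 0.5059]  nu=[0.8284, 2.2052]  x^+=[1.1052, 2.0545]  P^+=[0.1819 0.0036; 0.0036 0.1731]

x_post = [1.1052, 2.0545]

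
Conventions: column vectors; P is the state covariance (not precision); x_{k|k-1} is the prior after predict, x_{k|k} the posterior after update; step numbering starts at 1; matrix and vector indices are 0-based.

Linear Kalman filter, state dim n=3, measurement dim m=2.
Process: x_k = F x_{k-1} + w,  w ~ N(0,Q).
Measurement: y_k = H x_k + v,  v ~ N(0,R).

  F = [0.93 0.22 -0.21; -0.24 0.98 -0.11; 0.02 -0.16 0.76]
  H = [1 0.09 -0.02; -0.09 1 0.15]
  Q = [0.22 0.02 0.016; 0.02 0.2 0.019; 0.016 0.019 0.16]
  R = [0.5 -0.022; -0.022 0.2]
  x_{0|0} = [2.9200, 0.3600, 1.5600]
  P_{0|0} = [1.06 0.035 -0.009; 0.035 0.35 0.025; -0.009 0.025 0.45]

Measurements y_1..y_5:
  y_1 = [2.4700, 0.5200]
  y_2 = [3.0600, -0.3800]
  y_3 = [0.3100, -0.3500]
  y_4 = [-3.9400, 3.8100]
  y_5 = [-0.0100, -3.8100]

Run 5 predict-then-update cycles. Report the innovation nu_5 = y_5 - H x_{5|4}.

step 1: x^-=[2.4672, -0.5196, 1.1864]  P^-=[1.1891 -0.1060 -0.0548; -0.1060 0.5803 -0.0558; -0.0548 -0.0558 0.4227]  S=[1.6773 -0.1911; -0.1911 0.8033]  K=[0.6913 -0.1109; 0.0525 0.7364; -0.0400 0.0060]  nu=[0.0733, 1.0837]  x^+=[2.3977, 0.2823, 1.1900]  P^+=[0.3484 -0.0051 -0.0062; -0.0051 0.1549 -0.0615; -0.0062 -0.0615 0.4199]
step 2: x^-=[2.0420, -0.4297, 0.9072]  P^-=[0.5534 -0.0046 -0.0660; -0.0046 0.3892 -0.0881; -0.0660 -0.0881 0.4214]  S=[1.0588 -0.0520; -0.0520 0.5794]  K=[0.5203 -0.0642; 0.0626 0.6553; -0.0797 -0.0398]  nu=[1.0748, 0.0974]  x^+=[2.5950, -0.2986, 0.8177]  P^+=[0.2608 0.0028 -0.0243; 0.0028 0.1405 -0.0705; -0.0243 -0.0705 0.4141]
step 3: x^-=[2.1760, -1.0054, 0.7211]  P^-=[0.4878 0.0216 -0.0819; 0.0216 0.3676 -0.0880; -0.0819 -0.0880 0.4193]  S=[0.9985 -0.0246; -0.0246 0.5529]  K=[0.4912 -0.0408; 0.0722 0.6407; -0.0992 -0.0365]  nu=[-1.7611, 0.7430]  x^+=[1.2806, -0.6566, 0.8687]  P^+=[0.2451 0.0082 -0.0344; 0.0082 0.1377 -0.0695; -0.0344 -0.0695 0.4089]
step 4: x^-=[0.8641, -1.0463, 0.7909]  P^-=[0.4799 0.0293 -0.0889; 0.0293 0.3606 -0.0842; -0.0889 -0.0842 0.4156]  S=[0.9921 -0.0179; -0.0179 0.5457]  K=[0.4875 -0.0339; 0.0754 0.6353; -0.1061 -0.0288]  nu=[-4.6941, 4.8155]  x^+=[-1.5878, 1.6591, 1.1503]  P^+=[0.2428 0.0101 -0.0383; 0.0101 0.1364 -0.0675; -0.0383 -0.0675 0.4041]
step 5: x^-=[-1.3532, 1.8805, 0.5770]  P^-=[0.4798 0.0307 -0.0907; 0.0307 0.3577 -0.0811; -0.0907 -0.0811 0.4122]  S=[0.9923 -0.0170; -0.0170 0.5434]  K=[0.4876 -0.0327; 0.0759 0.6331; -0.1075 -0.0239]  nu=[1.1855, -5.8988]  x^+=[-0.5822, -1.7641, 0.5905]  P^+=[0.2428 0.0105 -0.0392; 0.0105 0.1358 -0.0660; -0.0392 -0.0660 0.4005]

innov = [1.1855, -5.8988]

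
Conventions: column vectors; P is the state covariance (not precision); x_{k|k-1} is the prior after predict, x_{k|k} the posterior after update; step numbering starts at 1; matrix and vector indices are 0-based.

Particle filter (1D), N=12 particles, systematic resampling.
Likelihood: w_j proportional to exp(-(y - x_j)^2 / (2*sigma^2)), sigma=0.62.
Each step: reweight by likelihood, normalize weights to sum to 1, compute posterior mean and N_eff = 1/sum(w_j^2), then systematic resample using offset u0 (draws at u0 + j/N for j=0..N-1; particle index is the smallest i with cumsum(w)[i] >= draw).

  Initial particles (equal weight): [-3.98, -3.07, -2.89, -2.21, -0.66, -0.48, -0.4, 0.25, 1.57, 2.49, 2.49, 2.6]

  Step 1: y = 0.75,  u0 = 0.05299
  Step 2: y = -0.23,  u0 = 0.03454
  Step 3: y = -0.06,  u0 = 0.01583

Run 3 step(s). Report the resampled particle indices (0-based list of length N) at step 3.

step 1: w=[0.0000, 0.0000, 0.0000, 0.0000, 0.0475, 0.0882, 0.1130, 0.4560, 0.2632, 0.0123, 0.0123, 0.0074]  mean=0.4887  Neff=3.3287  idx=[5, 6, 6, 7, 7, 7, 7, 7, 8, 8, 8, 9]
step 2: w=[0.1397, 0.1460, 0.1460, 0.1123, 0.1123, 0.1123, 0.1123, 0.1123, 0.0022, 0.0022, 0.0022, 0.0000]  mean=-0.0329  Neff=7.9851  idx=[0, 0, 1, 1, 2, 3, 3, 4, 5, 6, 6, 7]
step 3: w=[0.0768, 0.0768, 0.0831, 0.0831, 0.0831, 0.0853, 0.0853, 0.0853, 0.0853, 0.0853, 0.0853, 0.0853]  mean=-0.0243  Neff=11.9840  idx=[0, 1, 2, 3, 4, 5, 6, 7, 8, 9, 10, 11]

resampled_idx = [0, 1, 2, 3, 4, 5, 6, 7, 8, 9, 10, 11]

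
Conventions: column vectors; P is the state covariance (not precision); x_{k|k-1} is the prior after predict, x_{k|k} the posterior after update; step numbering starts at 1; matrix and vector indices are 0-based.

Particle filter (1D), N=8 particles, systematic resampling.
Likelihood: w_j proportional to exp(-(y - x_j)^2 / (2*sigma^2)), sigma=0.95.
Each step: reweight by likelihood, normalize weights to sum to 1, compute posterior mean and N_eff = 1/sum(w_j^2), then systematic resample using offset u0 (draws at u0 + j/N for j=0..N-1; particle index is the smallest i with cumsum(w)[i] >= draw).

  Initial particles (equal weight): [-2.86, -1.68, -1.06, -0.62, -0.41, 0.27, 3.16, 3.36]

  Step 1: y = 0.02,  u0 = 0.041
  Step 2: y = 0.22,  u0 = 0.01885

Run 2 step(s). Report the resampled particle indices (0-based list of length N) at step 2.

step 1: w=[0.0030, 0.0592, 0.1538, 0.2339, 0.2649, 0.2835, 0.0012, 0.0006]  mean=-0.4420  Neff=4.3034  idx=[1, 2, 3, 3, 4, 4, 5, 5]
step 2: w=[0.0246, 0.0734, 0.1231, 0.1231, 0.1461, 0.1461, 0.1818, 0.1818]  mean=-0.2935  Neff=6.8931  idx=[0, 2, 3, 4, 5, 6, 6, 7]

resampled_idx = [0, 2, 3, 4, 5, 6, 6, 7]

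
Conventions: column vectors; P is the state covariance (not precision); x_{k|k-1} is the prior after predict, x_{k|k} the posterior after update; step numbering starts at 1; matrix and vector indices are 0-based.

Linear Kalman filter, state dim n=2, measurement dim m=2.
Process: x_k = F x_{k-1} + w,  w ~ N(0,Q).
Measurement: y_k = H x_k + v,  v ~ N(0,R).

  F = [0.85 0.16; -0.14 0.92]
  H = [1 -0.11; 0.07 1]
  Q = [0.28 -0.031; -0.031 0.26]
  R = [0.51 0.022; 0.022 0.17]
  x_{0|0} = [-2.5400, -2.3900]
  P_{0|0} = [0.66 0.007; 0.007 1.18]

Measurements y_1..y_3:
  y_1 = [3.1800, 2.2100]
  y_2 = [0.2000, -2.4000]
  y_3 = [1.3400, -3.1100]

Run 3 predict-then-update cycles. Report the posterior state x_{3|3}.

step 1: x^-=[-2.5414, -1.8432]  P^-=[0.7890 0.0695; 0.0695 1.2699]  S=[1.2990 0.0065; 0.0065 1.4535]  K=[0.6010 0.0831; -0.0584 0.8773]  nu=[5.5186, 4.2311]  x^+=[1.1272, 1.5463]  P^+=[0.3090 0.0057; 0.0057 0.1475]
step 2: x^-=[1.2055, 1.2648]  P^-=[0.5086 -0.0417; -0.0417 0.3894]  S=[1.0325 -0.0266; -0.0266 0.5560]  K=[0.4974 0.0128; -0.0640 0.6920]  nu=[-0.8664, -3.7492]  x^+=[0.7266, -1.2740]  P^+=[0.2534 -0.0046; -0.0046 0.1165]
step 3: x^-=[0.4137, -1.2738]  P^-=[0.4648 -0.0475; -0.0475 0.3648]  S=[0.9897 -0.0327; -0.0327 0.5304]  K=[0.4750 0.0011; -0.0661 0.6774]  nu=[0.7861, -1.8651]  x^+=[0.7851, -2.5893]  P^+=[0.2416 -0.0063; -0.0063 0.1141]

x_post = [0.7851, -2.5893]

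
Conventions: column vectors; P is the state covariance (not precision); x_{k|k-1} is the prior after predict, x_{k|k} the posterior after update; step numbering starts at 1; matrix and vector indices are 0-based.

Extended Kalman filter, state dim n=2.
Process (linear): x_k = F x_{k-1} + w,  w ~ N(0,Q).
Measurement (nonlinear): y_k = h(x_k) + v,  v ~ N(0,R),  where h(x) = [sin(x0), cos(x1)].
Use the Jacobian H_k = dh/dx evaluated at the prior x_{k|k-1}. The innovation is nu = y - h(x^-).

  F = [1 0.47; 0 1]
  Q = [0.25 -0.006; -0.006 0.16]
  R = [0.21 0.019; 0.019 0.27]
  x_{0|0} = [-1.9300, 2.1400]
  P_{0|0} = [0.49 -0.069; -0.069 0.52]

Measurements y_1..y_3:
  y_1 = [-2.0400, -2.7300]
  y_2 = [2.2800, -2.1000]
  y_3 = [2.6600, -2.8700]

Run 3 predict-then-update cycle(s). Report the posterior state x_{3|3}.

x_post = [1.1603, 2.3130]

step 1: x^-=[-0.9242, 2.1400]  P^-=[0.7900 0.1694; 0.1694 0.6800]  H_jac=[0.6025 0.0000; 0.0000 -0.8423]  S=[0.4968 -0.0670; -0.0670 0.7525]  K=[0.9439 -0.1056; 0.1041 -0.7519]  nu=[-1.2419, -2.1910]  x^+=[-1.8650, 3.6583]  P^+=[0.3257 0.0126; 0.0126 0.2387]
step 2: x^-=[-0.1456, 3.6583]  P^-=[0.6402 0.1187; 0.1187 0.3987]  H_jac=[0.9894 0.0000; 0.0000 0.4940]  S=[0.8367 0.0770; 0.0770 0.3673]  K=[0.7569 0.0009; 0.0928 0.5167]  nu=[2.4251, -1.2305]  x^+=[1.6889, 3.2475]  P^+=[0.1607 0.0296; 0.0296 0.2860]
step 3: x^-=[3.2153, 3.2475]  P^-=[0.5017 0.1580; 0.1580 0.4460]  H_jac=[-0.9973 0.0000; 0.0000 0.1057]  S=[0.7090 0.0023; 0.0023 0.2750]  K=[-0.7059 0.0668; -0.2229 0.1734]  nu=[2.7336, -1.8756]  x^+=[1.1603, 2.3130]  P^+=[0.1474 0.0436; 0.0436 0.4027]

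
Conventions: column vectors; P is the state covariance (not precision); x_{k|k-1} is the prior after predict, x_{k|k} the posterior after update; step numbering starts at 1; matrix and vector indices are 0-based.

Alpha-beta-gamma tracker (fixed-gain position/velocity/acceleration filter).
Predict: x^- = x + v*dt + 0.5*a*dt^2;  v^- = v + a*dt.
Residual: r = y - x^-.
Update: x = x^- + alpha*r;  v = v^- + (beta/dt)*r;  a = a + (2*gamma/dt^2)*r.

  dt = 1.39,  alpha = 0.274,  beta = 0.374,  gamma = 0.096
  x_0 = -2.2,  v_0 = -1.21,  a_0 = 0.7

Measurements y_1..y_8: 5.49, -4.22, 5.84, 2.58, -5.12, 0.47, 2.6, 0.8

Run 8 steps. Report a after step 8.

step 1: x_pred=-3.2057  r=8.6957  x^+=-0.8231  v^+=2.1027  a^+=1.5641
step 2: x_pred=3.6107  r=-7.8307  x^+=1.4651  v^+=2.1699  a^+=0.7860
step 3: x_pred=5.2405  r=0.5995  x^+=5.4047  v^+=3.4236  a^+=0.8455
step 4: x_pred=10.9804  r=-8.4004  x^+=8.6787  v^+=2.3387  a^+=0.0107
step 5: x_pred=11.9399  r=-17.0599  x^+=7.2655  v^+=-2.2366  a^+=-1.6846
step 6: x_pred=2.5292  r=-2.0592  x^+=1.9650  v^+=-5.1322  a^+=-1.8892
step 7: x_pred=-6.9938  r=9.5938  x^+=-4.3651  v^+=-5.1768  a^+=-0.9358
step 8: x_pred=-12.4649  r=13.2649  x^+=-8.8303  v^+=-2.9085  a^+=0.3824

a_post = 0.3824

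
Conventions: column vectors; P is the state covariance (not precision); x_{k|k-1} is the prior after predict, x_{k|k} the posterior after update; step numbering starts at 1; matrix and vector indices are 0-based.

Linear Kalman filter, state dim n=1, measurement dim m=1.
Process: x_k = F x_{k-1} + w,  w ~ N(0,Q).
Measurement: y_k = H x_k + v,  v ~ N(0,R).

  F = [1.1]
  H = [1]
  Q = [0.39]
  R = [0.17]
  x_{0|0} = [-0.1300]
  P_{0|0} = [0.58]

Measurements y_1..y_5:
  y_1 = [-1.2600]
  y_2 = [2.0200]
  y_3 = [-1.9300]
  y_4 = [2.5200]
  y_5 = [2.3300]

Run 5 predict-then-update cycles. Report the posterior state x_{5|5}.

step 1: x^-=[-0.1430]  P^-=[1.0918]  S=[1.2618]  K=[0.8653]  nu=[-1.1170]  x^+=[-1.1095]  P^+=[0.1471]
step 2: x^-=[-1.2205]  P^-=[0.5680]  S=[0.7380]  K=[0.7696]  nu=[3.2405]  x^+=[1.2735]  P^+=[0.1308]
step 3: x^-=[1.4009]  P^-=[0.5483]  S=[0.7183]  K=[0.7633]  nu=[-3.3309]  x^+=[-1.1417]  P^+=[0.1298]
step 4: x^-=[-1.2559]  P^-=[0.5470]  S=[0.7170]  K=[0.7629]  nu=[3.7759]  x^+=[1.6248]  P^+=[0.1297]
step 5: x^-=[1.7872]  P^-=[0.5469]  S=[0.7169]  K=[0.7629]  nu=[0.5428]  x^+=[2.2013]  P^+=[0.1297]

x_post = [2.2013]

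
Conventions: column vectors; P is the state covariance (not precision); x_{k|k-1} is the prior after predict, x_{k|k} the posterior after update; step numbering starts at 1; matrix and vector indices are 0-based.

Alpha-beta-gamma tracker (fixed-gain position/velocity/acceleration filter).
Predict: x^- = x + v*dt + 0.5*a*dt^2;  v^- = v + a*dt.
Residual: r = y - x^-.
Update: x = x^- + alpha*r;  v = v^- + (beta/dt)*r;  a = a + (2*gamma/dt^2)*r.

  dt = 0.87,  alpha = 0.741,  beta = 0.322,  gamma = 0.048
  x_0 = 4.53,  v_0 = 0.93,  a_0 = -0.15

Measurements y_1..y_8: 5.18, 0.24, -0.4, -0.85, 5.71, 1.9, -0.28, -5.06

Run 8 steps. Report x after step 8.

x_post = -3.7966

step 1: x_pred=5.2823  r=-0.1023  x^+=5.2065  v^+=0.7616  a^+=-0.1630
step 2: x_pred=5.8074  r=-5.5674  x^+=1.6820  v^+=-1.4408  a^+=-0.8691
step 3: x_pred=0.0996  r=-0.4996  x^+=-0.2706  v^+=-2.3818  a^+=-0.9325
step 4: x_pred=-2.6957  r=1.8457  x^+=-1.3280  v^+=-2.5099  a^+=-0.6984
step 5: x_pred=-3.7760  r=9.4860  x^+=3.2531  v^+=0.3934  a^+=0.5047
step 6: x_pred=3.7864  r=-1.8864  x^+=2.3886  v^+=0.1343  a^+=0.2655
step 7: x_pred=2.6059  r=-2.8859  x^+=0.4674  v^+=-0.7028  a^+=-0.1005
step 8: x_pred=-0.1821  r=-4.8779  x^+=-3.7966  v^+=-2.5957  a^+=-0.7192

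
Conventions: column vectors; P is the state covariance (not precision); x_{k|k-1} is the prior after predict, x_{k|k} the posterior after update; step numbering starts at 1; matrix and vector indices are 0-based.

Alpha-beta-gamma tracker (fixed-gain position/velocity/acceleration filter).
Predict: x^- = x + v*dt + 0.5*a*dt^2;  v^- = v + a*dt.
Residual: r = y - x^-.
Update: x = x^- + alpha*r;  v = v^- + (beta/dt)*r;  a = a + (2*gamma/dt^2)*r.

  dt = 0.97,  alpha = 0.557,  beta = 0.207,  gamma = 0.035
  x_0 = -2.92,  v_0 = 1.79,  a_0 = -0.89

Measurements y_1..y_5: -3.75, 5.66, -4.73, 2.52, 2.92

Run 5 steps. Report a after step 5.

a_post = -0.3443

step 1: x_pred=-1.6024  r=-2.1476  x^+=-2.7986  v^+=0.4684  a^+=-1.0498
step 2: x_pred=-2.8381  r=8.4981  x^+=1.8953  v^+=1.2636  a^+=-0.4175
step 3: x_pred=2.9246  r=-7.6546  x^+=-1.3390  v^+=-0.7749  a^+=-0.9870
step 4: x_pred=-2.5550  r=5.0750  x^+=0.2718  v^+=-0.6493  a^+=-0.6095
step 5: x_pred=-0.6447  r=3.5647  x^+=1.3408  v^+=-0.4797  a^+=-0.3443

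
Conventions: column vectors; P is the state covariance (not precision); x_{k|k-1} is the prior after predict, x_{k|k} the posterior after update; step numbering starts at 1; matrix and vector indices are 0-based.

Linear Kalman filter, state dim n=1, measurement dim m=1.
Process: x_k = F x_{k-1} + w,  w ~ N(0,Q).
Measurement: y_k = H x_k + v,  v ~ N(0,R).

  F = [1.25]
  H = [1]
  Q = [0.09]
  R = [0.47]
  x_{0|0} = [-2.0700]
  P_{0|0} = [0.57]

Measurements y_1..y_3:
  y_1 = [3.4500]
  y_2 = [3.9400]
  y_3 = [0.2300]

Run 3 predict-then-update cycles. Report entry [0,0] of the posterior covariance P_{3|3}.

P_post[0,0] = 0.2417

step 1: x^-=[-2.5875]  P^-=[0.9806]  S=[1.4506]  K=[0.6760]  nu=[6.0375]  x^+=[1.4939]  P^+=[0.3177]
step 2: x^-=[1.8673]  P^-=[0.5864]  S=[1.0564]  K=[0.5551]  nu=[2.0727]  x^+=[3.0179]  P^+=[0.2609]
step 3: x^-=[3.7724]  P^-=[0.4977]  S=[0.9677]  K=[0.5143]  nu=[-3.5424]  x^+=[1.9506]  P^+=[0.2417]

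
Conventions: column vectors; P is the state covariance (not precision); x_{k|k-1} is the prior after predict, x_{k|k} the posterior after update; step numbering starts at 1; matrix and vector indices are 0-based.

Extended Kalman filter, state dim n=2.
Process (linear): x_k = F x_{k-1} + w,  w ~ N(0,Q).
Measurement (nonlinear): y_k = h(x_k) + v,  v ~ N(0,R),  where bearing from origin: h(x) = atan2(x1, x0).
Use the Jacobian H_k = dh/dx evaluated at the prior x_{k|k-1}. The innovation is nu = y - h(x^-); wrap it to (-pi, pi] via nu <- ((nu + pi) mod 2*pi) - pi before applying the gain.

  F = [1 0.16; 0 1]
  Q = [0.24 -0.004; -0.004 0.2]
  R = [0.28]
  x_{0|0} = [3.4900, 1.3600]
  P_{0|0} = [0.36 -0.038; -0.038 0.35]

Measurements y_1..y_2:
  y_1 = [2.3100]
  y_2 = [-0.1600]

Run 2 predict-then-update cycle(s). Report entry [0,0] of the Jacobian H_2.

step 1: x^-=[3.7076, 1.3600]  P^-=[0.5968 0.0140; 0.0140 0.5500]  H_jac=[-0.0872 0.2377]  S=[0.3150]  K=[-0.1546; 0.4112]  nu=[1.9584]  x^+=[3.4048, 2.1652]  P^+=[0.5893 0.0340; 0.0340 0.4967]
step 2: x^-=[3.7512, 2.1652]  P^-=[0.8529 0.1095; 0.1095 0.6967]  H_jac=[-0.1154 0.2000]  S=[0.3142]  K=[-0.2436; 0.4032]  nu=[-0.6835]  x^+=[3.9177, 1.8896]  P^+=[0.8342 0.1404; 0.1404 0.6457]

H_jac[0,0] = -0.1154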